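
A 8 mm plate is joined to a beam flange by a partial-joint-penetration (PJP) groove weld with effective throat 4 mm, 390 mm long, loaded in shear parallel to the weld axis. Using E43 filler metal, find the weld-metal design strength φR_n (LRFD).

E43XX → F_EXX = 430 MPa.
Effective throat (given) t_e = 4 mm.
A_we = 4 × 390 = 1560 mm².
F_nw = 0.6 F_EXX = 258 MPa.
φR_n = 0.75 × 258 × 1560 × 10⁻³ = 301.9 kN.

φR_n ≈ 302 kN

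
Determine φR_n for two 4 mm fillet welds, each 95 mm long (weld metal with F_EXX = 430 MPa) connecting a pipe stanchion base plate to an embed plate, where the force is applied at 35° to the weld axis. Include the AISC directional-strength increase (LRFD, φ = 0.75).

φR_n ≈ 127 kN

t_e = 0.707 × 4 = 2.828 mm; A_we = 2.828 × 190 = 537.3 mm².
Directional factor: 1.0 + 0.5 sin^1.5(35°) = 1.217.
F_nw = 0.6 × 430 × 1.217 = 314 MPa.
φR_n = 0.75 × 314 × 537.3 × 10⁻³ = 126.6 kN.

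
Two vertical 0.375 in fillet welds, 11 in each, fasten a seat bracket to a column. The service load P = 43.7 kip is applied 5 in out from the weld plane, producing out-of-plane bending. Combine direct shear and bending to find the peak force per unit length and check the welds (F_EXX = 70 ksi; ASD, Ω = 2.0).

f_max ≈ 5.77 kip/in; NOT adequate

L_w = 2 × 11 = 22 in; section modulus (unit throat) S = 2 × L²/6 = 40.33 in².
Direct shear f_v = P/L_w = 43.7/22 = 1.986 kip/in.
Moment M = P × e = 43.7 × 5 = 218.5 kip·in; bending f_b = M/S = 5.417 kip/in.
f_max = √(f_v² + f_b²) = √(1.986² + 5.417²) = 5.77 kip/in.
r_n/Ω = (1/2.0) × 0.6 × 70 × (0.707 × 0.375) = 5.568 kip/in → NOT adequate.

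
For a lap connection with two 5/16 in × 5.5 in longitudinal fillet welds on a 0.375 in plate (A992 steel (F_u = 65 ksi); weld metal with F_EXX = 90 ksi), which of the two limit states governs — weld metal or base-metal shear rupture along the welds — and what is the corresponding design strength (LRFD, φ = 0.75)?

t_e = 0.707 × 0.3125 = 0.2209 in; L = 11 in.
Weld metal: φR_n = 0.75 × 0.6 × 90 × 0.2209 × 11 = 98.43 kip.
Base metal (shear rupture): φR_n = 0.75 × 0.6 × 65 × 0.375 × 11 = 120.7 kip.
Governing: weld metal.

φR_n ≈ 98.4 kip (weld metal governs)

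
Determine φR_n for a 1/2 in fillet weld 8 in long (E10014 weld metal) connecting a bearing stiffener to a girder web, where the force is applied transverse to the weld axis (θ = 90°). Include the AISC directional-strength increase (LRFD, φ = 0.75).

φR_n ≈ 191 kips

E100XX → F_EXX = 100 ksi.
t_e = 0.707 × 0.5 = 0.3535 in; A_we = 0.3535 × 8 = 2.828 in².
Directional factor: 1.0 + 0.5 sin^1.5(90°) = 1.5.
F_nw = 0.6 × 100 × 1.5 = 90 ksi.
φR_n = 0.75 × 90 × 2.828 = 190.9 kips.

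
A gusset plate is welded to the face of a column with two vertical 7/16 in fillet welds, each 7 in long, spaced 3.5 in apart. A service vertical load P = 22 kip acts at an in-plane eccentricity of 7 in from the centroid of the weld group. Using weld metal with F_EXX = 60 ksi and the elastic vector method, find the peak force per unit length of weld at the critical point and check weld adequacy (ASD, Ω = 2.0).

f_max ≈ 6.87 kip/in; NOT adequate

Total weld length L_w = 14 in. Treat welds as unit-width lines.
Polar moment about centroid: J = 2[d³/12 + d(b/2)²] = 2[7³/12 + 7×1.75²] = 100 in³.
Direct shear f_v = P/L_w = 22 / 14 = 1.571 kip/in (vertical).
Torsion M = P·e = 22 × 7 = 154 kip·in.
Critical point at (x, y) = (1.75, 3.5) from centroid. f_tx = M·y/J = 5.388 kip/in; f_ty = M·x/J = 2.694 kip/in.
Resultant f_max = √[f_tx² + (f_v + f_ty)²] = √[5.388² + (1.571 + 2.694)²] = 6.872 kip/in.
Capacity per unit length: r_n/Ω = (1/2.0) × 0.6 × 60 × (0.707 × 0.4375) = 5.568 kip/in.
6.872 > 5.568 → NOT adequate.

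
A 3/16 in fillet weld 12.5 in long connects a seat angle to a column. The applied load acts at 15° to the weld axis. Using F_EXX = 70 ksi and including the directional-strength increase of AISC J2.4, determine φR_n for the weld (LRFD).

t_e = 0.707 × 0.1875 = 0.1326 in; A_we = 0.1326 × 12.5 = 1.657 in².
Directional factor: 1.0 + 0.5 sin^1.5(15°) = 1.066.
F_nw = 0.6 × 70 × 1.066 = 44.77 ksi.
φR_n = 0.75 × 44.77 × 1.657 = 55.63 kips.

φR_n ≈ 55.6 kips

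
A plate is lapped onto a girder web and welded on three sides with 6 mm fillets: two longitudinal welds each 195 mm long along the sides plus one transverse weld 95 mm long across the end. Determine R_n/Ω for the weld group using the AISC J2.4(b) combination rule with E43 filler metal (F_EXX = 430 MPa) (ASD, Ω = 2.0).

R_n/Ω ≈ 265 kN

t_e = 0.707 × 6 = 4.242 mm.
R_nwl = 0.6 × 430 × 4.242 × 390 × 10⁻³ = 426.8 kN (longitudinal, 2 welds).
R_nwt = 0.6 × 430 × 4.242 × 95 × 10⁻³ = 104 kN (transverse, base value).
(i) R_nwl + R_nwt = 530.8 kN; (ii) 0.85 R_nwl + 1.5 R_nwt = 518.8 kN.
R_n = max = 530.8 kN [governs: (i)]; R_n/Ω = 265.4 kN.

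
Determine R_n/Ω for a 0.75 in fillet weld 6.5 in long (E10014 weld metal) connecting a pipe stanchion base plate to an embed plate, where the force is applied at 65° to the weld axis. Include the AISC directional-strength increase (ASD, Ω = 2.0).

E100XX → F_EXX = 100 ksi.
t_e = 0.707 × 0.75 = 0.5302 in; A_we = 0.5302 × 6.5 = 3.447 in².
Directional factor: 1.0 + 0.5 sin^1.5(65°) = 1.431.
F_nw = 0.6 × 100 × 1.431 = 85.88 ksi.
R_n/Ω = (85.88 × 3.447) / 2.0 = 148 kips.

R_n/Ω ≈ 148 kips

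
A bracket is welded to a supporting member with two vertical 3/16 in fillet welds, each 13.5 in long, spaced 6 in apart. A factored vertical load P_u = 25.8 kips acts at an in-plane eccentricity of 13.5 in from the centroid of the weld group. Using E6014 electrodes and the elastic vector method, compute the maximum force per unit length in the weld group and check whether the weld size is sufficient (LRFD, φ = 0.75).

f_max ≈ 4.41 kip/in; NOT adequate

E60XX → F_EXX = 60 ksi.
Total weld length L_w = 27 in. Treat welds as unit-width lines.
Polar moment about centroid: J = 2[d³/12 + d(b/2)²] = 2[13.5³/12 + 13.5×3²] = 653.1 in³.
Direct shear f_v = P/L_w = 25.8 / 27 = 0.9556 kip/in (vertical).
Torsion M = P·e = 25.8 × 13.5 = 348.3 kip·in.
Critical point at (x, y) = (3, 6.75) from centroid. f_tx = M·y/J = 3.6 kip/in; f_ty = M·x/J = 1.6 kip/in.
Resultant f_max = √[f_tx² + (f_v + f_ty)²] = √[3.6² + (0.9556 + 1.6)²] = 4.415 kip/in.
Capacity per unit length: φr_n = 0.75 × 0.6 × 60 × (0.707 × 0.1875) = 3.579 kip/in.
4.415 > 3.579 → NOT adequate.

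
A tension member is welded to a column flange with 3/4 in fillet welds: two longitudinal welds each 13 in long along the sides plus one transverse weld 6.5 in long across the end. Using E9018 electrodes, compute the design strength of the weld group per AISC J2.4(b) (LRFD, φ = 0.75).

E90XX → F_EXX = 90 ksi.
t_e = 0.707 × 0.75 = 0.5302 in.
R_nwl = 0.6 × 90 × 0.5302 × 26 = 744.5 kips (longitudinal, 2 welds).
R_nwt = 0.6 × 90 × 0.5302 × 6.5 = 186.1 kips (transverse, base value).
(i) R_nwl + R_nwt = 930.6 kips; (ii) 0.85 R_nwl + 1.5 R_nwt = 912 kips.
R_n = max = 930.6 kips [governs: (i)]; φR_n = 697.9 kips.

φR_n ≈ 698 kips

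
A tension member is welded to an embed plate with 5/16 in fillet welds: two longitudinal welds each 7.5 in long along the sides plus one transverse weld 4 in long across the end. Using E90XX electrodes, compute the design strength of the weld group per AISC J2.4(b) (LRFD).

φR_n ≈ 170 kip

E90XX → F_EXX = 90 ksi.
t_e = 0.707 × 0.3125 = 0.2209 in.
R_nwl = 0.6 × 90 × 0.2209 × 15 = 179 kip (longitudinal, 2 welds).
R_nwt = 0.6 × 90 × 0.2209 × 4 = 47.72 kip (transverse, base value).
(i) R_nwl + R_nwt = 226.7 kip; (ii) 0.85 R_nwl + 1.5 R_nwt = 223.7 kip.
R_n = max = 226.7 kip [governs: (i)]; φR_n = 170 kip.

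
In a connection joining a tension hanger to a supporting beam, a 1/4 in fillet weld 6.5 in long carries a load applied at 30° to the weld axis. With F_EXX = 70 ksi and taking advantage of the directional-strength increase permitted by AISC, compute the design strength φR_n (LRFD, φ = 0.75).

φR_n ≈ 42.6 kip

t_e = 0.707 × 0.25 = 0.1767 in; A_we = 0.1767 × 6.5 = 1.149 in².
Directional factor: 1.0 + 0.5 sin^1.5(30°) = 1.177.
F_nw = 0.6 × 70 × 1.177 = 49.42 ksi.
φR_n = 0.75 × 49.42 × 1.149 = 42.59 kip.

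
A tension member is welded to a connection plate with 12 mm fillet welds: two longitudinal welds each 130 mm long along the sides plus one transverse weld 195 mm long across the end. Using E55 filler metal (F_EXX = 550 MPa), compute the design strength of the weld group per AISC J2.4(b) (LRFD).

t_e = 0.707 × 12 = 8.484 mm.
R_nwl = 0.6 × 550 × 8.484 × 260 × 10⁻³ = 727.9 kN (longitudinal, 2 welds).
R_nwt = 0.6 × 550 × 8.484 × 195 × 10⁻³ = 545.9 kN (transverse, base value).
(i) R_nwl + R_nwt = 1274 kN; (ii) 0.85 R_nwl + 1.5 R_nwt = 1438 kN.
R_n = max = 1438 kN [governs: (ii)]; φR_n = 1078 kN.

φR_n ≈ 1080 kN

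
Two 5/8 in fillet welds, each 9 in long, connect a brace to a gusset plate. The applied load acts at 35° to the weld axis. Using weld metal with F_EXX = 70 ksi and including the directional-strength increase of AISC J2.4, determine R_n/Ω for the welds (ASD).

R_n/Ω ≈ 203 kip

t_e = 0.707 × 0.625 = 0.4419 in; A_we = 0.4419 × 18 = 7.954 in².
Directional factor: 1.0 + 0.5 sin^1.5(35°) = 1.217.
F_nw = 0.6 × 70 × 1.217 = 51.12 ksi.
R_n/Ω = (51.12 × 7.954) / 2.0 = 203.3 kip.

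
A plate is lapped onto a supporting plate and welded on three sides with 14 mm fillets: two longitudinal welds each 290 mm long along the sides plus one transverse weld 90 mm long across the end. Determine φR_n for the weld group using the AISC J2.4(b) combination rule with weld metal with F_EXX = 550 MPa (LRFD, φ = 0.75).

φR_n ≈ 1640 kN

t_e = 0.707 × 14 = 9.898 mm.
R_nwl = 0.6 × 550 × 9.898 × 580 × 10⁻³ = 1894 kN (longitudinal, 2 welds).
R_nwt = 0.6 × 550 × 9.898 × 90 × 10⁻³ = 294 kN (transverse, base value).
(i) R_nwl + R_nwt = 2188 kN; (ii) 0.85 R_nwl + 1.5 R_nwt = 2051 kN.
R_n = max = 2188 kN [governs: (i)]; φR_n = 1641 kN.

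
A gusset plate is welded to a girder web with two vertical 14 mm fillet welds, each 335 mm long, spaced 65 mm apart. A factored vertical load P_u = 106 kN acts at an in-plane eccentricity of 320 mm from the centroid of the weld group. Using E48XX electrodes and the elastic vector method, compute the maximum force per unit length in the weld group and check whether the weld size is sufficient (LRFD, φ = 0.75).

E48XX → F_EXX = 480 MPa.
Total weld length L_w = 670 mm. Treat welds as unit-width lines.
Polar moment about centroid: J = 2[d³/12 + d(b/2)²] = 2[335³/12 + 335×32.5²] = 6974000 mm³.
Direct shear f_v = P/L_w = 106×10³ / 670 = 158.2 N/mm (vertical).
Torsion M = P·e = 106×10³ × 320 = 33920000 N·mm.
Critical point at (x, y) = (32.5, 167.5) from centroid. f_tx = M·y/J = 814.7 N/mm; f_ty = M·x/J = 158.1 N/mm.
Resultant f_max = √[f_tx² + (f_v + f_ty)²] = √[814.7² + (158.2 + 158.1)²] = 874 N/mm.
Capacity per unit length: φr_n = 0.75 × 0.6 × 480 × (0.707 × 14) = 2138 N/mm.
874 ≤ 2138 → adequate.

f_max ≈ 874 N/mm; adequate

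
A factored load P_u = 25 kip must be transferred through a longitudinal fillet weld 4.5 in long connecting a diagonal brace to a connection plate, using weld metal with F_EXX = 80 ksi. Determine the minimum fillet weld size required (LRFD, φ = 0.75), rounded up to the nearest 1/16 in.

w = 1/4 in

Total weld length L = 4.5 in.
Required throat t_e = P_u / (φ × 0.6 F_EXX × L) = 25 / (0.75 × 0.6 × 80 × 4.5) = 0.1543 in.
Required leg w = t_e / 0.707 = 0.2183 in → use 1/4 in.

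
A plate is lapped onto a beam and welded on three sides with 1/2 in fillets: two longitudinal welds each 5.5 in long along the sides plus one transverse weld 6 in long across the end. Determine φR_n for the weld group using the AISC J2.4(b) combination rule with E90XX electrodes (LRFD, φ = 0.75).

φR_n ≈ 263 kip

E90XX → F_EXX = 90 ksi.
t_e = 0.707 × 0.5 = 0.3535 in.
R_nwl = 0.6 × 90 × 0.3535 × 11 = 210 kip (longitudinal, 2 welds).
R_nwt = 0.6 × 90 × 0.3535 × 6 = 114.5 kip (transverse, base value).
(i) R_nwl + R_nwt = 324.5 kip; (ii) 0.85 R_nwl + 1.5 R_nwt = 350.3 kip.
R_n = max = 350.3 kip [governs: (ii)]; φR_n = 262.7 kip.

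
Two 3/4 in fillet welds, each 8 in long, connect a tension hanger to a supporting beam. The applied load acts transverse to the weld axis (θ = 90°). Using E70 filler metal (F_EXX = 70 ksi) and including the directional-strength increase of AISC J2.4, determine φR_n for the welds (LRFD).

φR_n ≈ 401 kips

t_e = 0.707 × 0.75 = 0.5302 in; A_we = 0.5302 × 16 = 8.484 in².
Directional factor: 1.0 + 0.5 sin^1.5(90°) = 1.5.
F_nw = 0.6 × 70 × 1.5 = 63 ksi.
φR_n = 0.75 × 63 × 8.484 = 400.9 kips.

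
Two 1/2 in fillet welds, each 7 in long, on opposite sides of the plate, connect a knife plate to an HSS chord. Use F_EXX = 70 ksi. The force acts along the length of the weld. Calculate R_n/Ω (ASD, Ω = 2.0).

Effective throat t_e = 0.707 × 0.5 = 0.3535 in.
Total length L = 14 in; A_we = 0.3535 × 14 = 4.949 in².
F_nw = 0.6 F_EXX = 0.6 × 70 = 42 ksi.
R_n = 42 × 4.949 = 207.9 kips; R_n/Ω = 207.9/2.0 = 103.9 kips.

R_n/Ω ≈ 104 kips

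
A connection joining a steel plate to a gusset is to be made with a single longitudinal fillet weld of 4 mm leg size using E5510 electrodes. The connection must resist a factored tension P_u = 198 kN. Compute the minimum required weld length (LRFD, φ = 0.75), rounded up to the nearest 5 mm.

E55XX → F_EXX = 550 MPa.
Throat t_e = 0.707 × 4 = 2.828 mm.
φr_n = 0.75 × 0.6 × 550 × 2.828 × 10⁻³ = 0.6999 kN/mm.
L_req = P_u / φr_n = 198 / 0.6999 = 282.9 mm total.
Round up → use L = 285 mm.

L = 285 mm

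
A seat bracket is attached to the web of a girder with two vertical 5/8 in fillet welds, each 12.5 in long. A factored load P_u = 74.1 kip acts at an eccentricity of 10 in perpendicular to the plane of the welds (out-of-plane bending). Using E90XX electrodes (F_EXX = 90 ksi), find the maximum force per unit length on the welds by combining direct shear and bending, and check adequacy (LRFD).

f_max ≈ 14.5 kip/in; adequate

L_w = 2 × 12.5 = 25 in; section modulus (unit throat) S = 2 × L²/6 = 52.08 in².
Direct shear f_v = P/L_w = 74.1/25 = 2.964 kip/in.
Moment M = P × e = 74.1 × 10 = 741 kip·in; bending f_b = M/S = 14.23 kip/in.
f_max = √(f_v² + f_b²) = √(2.964² + 14.23²) = 14.53 kip/in.
φr_n = 0.75 × 0.6 × 90 × (0.707 × 0.625) = 17.9 kip/in → adequate.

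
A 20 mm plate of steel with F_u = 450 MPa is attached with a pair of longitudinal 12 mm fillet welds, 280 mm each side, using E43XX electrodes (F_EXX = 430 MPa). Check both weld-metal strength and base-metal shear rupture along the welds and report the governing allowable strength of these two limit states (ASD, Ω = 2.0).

t_e = 0.707 × 12 = 8.484 mm; L = 560 mm.
Weld metal: R_n/Ω = (1/2.0) × 0.6 × 430 × 8.484 × 560 × 10⁻³ = 612.9 kN.
Base metal (shear rupture): R_n/Ω = (1/2.0) × 0.6 × 450 × 20 × 560 × 10⁻³ = 1512 kN.
Governing: weld metal.

R_n/Ω ≈ 613 kN (weld metal governs)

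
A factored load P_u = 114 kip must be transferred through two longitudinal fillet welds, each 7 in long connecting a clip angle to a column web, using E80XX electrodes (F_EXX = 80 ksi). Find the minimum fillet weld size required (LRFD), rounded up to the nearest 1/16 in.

w = 3/8 in

Total weld length L = 14 in.
Required throat t_e = P_u / (φ × 0.6 F_EXX × L) = 114 / (0.75 × 0.6 × 80 × 14) = 0.2262 in.
Required leg w = t_e / 0.707 = 0.3199 in → use 3/8 in.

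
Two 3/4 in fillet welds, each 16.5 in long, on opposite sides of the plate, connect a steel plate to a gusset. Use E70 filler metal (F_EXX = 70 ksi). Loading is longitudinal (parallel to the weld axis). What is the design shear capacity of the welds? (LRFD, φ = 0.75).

Effective throat t_e = 0.707 × 0.75 = 0.5302 in.
Total length L = 33 in; A_we = 0.5302 × 33 = 17.5 in².
F_nw = 0.6 F_EXX = 0.6 × 70 = 42 ksi.
φR_n = 0.75 × 42 × 17.5 = 551.2 kips.

φR_n ≈ 551 kips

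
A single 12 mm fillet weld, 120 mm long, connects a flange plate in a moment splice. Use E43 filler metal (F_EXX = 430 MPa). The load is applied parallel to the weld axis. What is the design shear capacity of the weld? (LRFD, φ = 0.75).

φR_n ≈ 197 kN

Effective throat t_e = 0.707 × 12 = 8.484 mm.
Total length L = 120 mm; A_we = 8.484 × 120 = 1018 mm².
F_nw = 0.6 F_EXX = 0.6 × 430 = 258 MPa.
φR_n = 0.75 × 258 × 1018 × 10⁻³ = 197 kN.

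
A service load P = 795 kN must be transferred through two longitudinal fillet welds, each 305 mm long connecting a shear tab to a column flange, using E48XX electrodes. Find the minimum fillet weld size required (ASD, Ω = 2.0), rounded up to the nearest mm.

E48XX → F_EXX = 480 MPa.
Total weld length L = 610 mm.
Required throat t_e = P × Ω / (0.6 F_EXX × L) = 795 × 2.0 / (0.6 × 480 × 610 × 10⁻³) = 9.051 mm.
Required leg w = t_e / 0.707 = 12.8 mm → use 13 mm.

w = 13 mm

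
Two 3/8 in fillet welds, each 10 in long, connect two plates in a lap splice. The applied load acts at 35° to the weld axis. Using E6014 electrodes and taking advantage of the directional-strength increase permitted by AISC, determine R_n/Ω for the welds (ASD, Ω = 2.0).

R_n/Ω ≈ 116 kips

E60XX → F_EXX = 60 ksi.
t_e = 0.707 × 0.375 = 0.2651 in; A_we = 0.2651 × 20 = 5.303 in².
Directional factor: 1.0 + 0.5 sin^1.5(35°) = 1.217.
F_nw = 0.6 × 60 × 1.217 = 43.82 ksi.
R_n/Ω = (43.82 × 5.303) / 2.0 = 116.2 kips.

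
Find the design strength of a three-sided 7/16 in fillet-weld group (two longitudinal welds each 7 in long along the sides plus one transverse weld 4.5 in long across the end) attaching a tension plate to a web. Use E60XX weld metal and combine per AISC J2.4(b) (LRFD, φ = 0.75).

E60XX → F_EXX = 60 ksi.
t_e = 0.707 × 0.4375 = 0.3093 in.
R_nwl = 0.6 × 60 × 0.3093 × 14 = 155.9 kips (longitudinal, 2 welds).
R_nwt = 0.6 × 60 × 0.3093 × 4.5 = 50.11 kips (transverse, base value).
(i) R_nwl + R_nwt = 206 kips; (ii) 0.85 R_nwl + 1.5 R_nwt = 207.7 kips.
R_n = max = 207.7 kips [governs: (ii)]; φR_n = 155.8 kips.

φR_n ≈ 156 kips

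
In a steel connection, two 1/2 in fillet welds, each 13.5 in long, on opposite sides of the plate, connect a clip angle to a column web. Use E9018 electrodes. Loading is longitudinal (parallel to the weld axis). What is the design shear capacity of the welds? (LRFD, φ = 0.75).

E90XX → F_EXX = 90 ksi.
Effective throat t_e = 0.707 × 0.5 = 0.3535 in.
Total length L = 27 in; A_we = 0.3535 × 27 = 9.544 in².
F_nw = 0.6 F_EXX = 0.6 × 90 = 54 ksi.
φR_n = 0.75 × 54 × 9.544 = 386.6 kip.

φR_n ≈ 387 kip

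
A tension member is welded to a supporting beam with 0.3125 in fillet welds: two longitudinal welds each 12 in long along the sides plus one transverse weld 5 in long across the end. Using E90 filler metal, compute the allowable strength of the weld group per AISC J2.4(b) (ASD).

R_n/Ω ≈ 173 kips

E90XX → F_EXX = 90 ksi.
t_e = 0.707 × 0.3125 = 0.2209 in.
R_nwl = 0.6 × 90 × 0.2209 × 24 = 286.3 kips (longitudinal, 2 welds).
R_nwt = 0.6 × 90 × 0.2209 × 5 = 59.65 kips (transverse, base value).
(i) R_nwl + R_nwt = 346 kips; (ii) 0.85 R_nwl + 1.5 R_nwt = 332.9 kips.
R_n = max = 346 kips [governs: (i)]; R_n/Ω = 173 kips.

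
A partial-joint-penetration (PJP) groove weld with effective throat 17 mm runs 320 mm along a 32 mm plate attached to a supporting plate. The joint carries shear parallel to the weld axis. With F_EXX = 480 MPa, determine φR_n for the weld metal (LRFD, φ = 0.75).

φR_n ≈ 1180 kN

Effective throat (given) t_e = 17 mm.
A_we = 17 × 320 = 5440 mm².
F_nw = 0.6 F_EXX = 288 MPa.
φR_n = 0.75 × 288 × 5440 × 10⁻³ = 1175 kN.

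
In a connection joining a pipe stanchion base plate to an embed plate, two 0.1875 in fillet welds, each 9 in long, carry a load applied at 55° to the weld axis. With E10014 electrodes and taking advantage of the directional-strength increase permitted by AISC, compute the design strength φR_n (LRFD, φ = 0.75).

φR_n ≈ 147 kip

E100XX → F_EXX = 100 ksi.
t_e = 0.707 × 0.1875 = 0.1326 in; A_we = 0.1326 × 18 = 2.386 in².
Directional factor: 1.0 + 0.5 sin^1.5(55°) = 1.371.
F_nw = 0.6 × 100 × 1.371 = 82.24 ksi.
φR_n = 0.75 × 82.24 × 2.386 = 147.2 kip.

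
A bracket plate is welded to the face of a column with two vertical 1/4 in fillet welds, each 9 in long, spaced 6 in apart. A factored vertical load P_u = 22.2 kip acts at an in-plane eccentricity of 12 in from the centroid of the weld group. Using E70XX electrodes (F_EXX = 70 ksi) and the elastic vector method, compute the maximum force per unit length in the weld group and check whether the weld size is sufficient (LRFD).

f_max ≈ 5.86 kip/in; NOT adequate

Total weld length L_w = 18 in. Treat welds as unit-width lines.
Polar moment about centroid: J = 2[d³/12 + d(b/2)²] = 2[9³/12 + 9×3²] = 283.5 in³.
Direct shear f_v = P/L_w = 22.2 / 18 = 1.233 kip/in (vertical).
Torsion M = P·e = 22.2 × 12 = 266.4 kip·in.
Critical point at (x, y) = (3, 4.5) from centroid. f_tx = M·y/J = 4.229 kip/in; f_ty = M·x/J = 2.819 kip/in.
Resultant f_max = √[f_tx² + (f_v + f_ty)²] = √[4.229² + (1.233 + 2.819)²] = 5.857 kip/in.
Capacity per unit length: φr_n = 0.75 × 0.6 × 70 × (0.707 × 0.25) = 5.568 kip/in.
5.857 > 5.568 → NOT adequate.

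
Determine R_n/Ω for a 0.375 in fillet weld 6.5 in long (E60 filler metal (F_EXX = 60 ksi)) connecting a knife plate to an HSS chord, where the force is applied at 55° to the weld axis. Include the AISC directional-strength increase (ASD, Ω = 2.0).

R_n/Ω ≈ 42.5 kips

t_e = 0.707 × 0.375 = 0.2651 in; A_we = 0.2651 × 6.5 = 1.723 in².
Directional factor: 1.0 + 0.5 sin^1.5(55°) = 1.371.
F_nw = 0.6 × 60 × 1.371 = 49.35 ksi.
R_n/Ω = (49.35 × 1.723) / 2.0 = 42.52 kips.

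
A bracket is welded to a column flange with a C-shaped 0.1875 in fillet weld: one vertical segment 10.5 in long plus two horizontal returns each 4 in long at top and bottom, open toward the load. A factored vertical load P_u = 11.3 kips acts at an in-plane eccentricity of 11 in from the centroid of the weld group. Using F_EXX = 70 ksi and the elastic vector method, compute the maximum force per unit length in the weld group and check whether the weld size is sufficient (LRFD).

Total weld length L_w = 18.5 in. Treat welds as unit-width lines.
Centroid: x̄ = 2×4×2 / 18.5 = 0.8649 in from the vertical weld.
Polar moment about centroid: J = I_x + I_y = [10.5³/12 + 2×4×5.25²] + [10.5×0.8649² + 2(4³/12 + 4×1.135²)] = 345.8 in³.
Direct shear f_v = P/L_w = 11.3 / 18.5 = 0.6108 kip/in (vertical).
Torsion M = P·e = 11.3 × 11 = 124.3 kip·in.
Critical point at (x, y) = (3.135, 5.25) from centroid. f_tx = M·y/J = 1.887 kip/in; f_ty = M·x/J = 1.127 kip/in.
Resultant f_max = √[f_tx² + (f_v + f_ty)²] = √[1.887² + (0.6108 + 1.127)²] = 2.565 kip/in.
Capacity per unit length: φr_n = 0.75 × 0.6 × 70 × (0.707 × 0.1875) = 4.176 kip/in.
2.565 ≤ 4.176 → adequate.

f_max ≈ 2.57 kip/in; adequate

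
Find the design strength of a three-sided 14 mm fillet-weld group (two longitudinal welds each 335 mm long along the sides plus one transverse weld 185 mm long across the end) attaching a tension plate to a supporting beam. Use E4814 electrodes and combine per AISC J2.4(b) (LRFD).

φR_n ≈ 1830 kN

E48XX → F_EXX = 480 MPa.
t_e = 0.707 × 14 = 9.898 mm.
R_nwl = 0.6 × 480 × 9.898 × 670 × 10⁻³ = 1910 kN (longitudinal, 2 welds).
R_nwt = 0.6 × 480 × 9.898 × 185 × 10⁻³ = 527.4 kN (transverse, base value).
(i) R_nwl + R_nwt = 2437 kN; (ii) 0.85 R_nwl + 1.5 R_nwt = 2414 kN.
R_n = max = 2437 kN [governs: (i)]; φR_n = 1828 kN.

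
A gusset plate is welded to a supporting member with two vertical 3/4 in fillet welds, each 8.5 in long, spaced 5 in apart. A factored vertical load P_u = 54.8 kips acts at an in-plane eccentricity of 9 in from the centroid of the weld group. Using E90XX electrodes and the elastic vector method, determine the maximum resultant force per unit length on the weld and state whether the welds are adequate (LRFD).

f_max ≈ 13.6 kip/in; adequate

E90XX → F_EXX = 90 ksi.
Total weld length L_w = 17 in. Treat welds as unit-width lines.
Polar moment about centroid: J = 2[d³/12 + d(b/2)²] = 2[8.5³/12 + 8.5×2.5²] = 208.6 in³.
Direct shear f_v = P/L_w = 54.8 / 17 = 3.224 kip/in (vertical).
Torsion M = P·e = 54.8 × 9 = 493.2 kip·in.
Critical point at (x, y) = (2.5, 4.25) from centroid. f_tx = M·y/J = 10.05 kip/in; f_ty = M·x/J = 5.911 kip/in.
Resultant f_max = √[f_tx² + (f_v + f_ty)²] = √[10.05² + (3.224 + 5.911)²] = 13.58 kip/in.
Capacity per unit length: φr_n = 0.75 × 0.6 × 90 × (0.707 × 0.75) = 21.48 kip/in.
13.58 ≤ 21.48 → adequate.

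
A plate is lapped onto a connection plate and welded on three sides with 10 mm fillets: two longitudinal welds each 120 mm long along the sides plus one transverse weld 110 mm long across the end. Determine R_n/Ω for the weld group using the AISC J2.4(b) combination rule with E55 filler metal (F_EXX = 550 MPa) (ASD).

t_e = 0.707 × 10 = 7.07 mm.
R_nwl = 0.6 × 550 × 7.07 × 240 × 10⁻³ = 559.9 kN (longitudinal, 2 welds).
R_nwt = 0.6 × 550 × 7.07 × 110 × 10⁻³ = 256.6 kN (transverse, base value).
(i) R_nwl + R_nwt = 816.6 kN; (ii) 0.85 R_nwl + 1.5 R_nwt = 860.9 kN.
R_n = max = 860.9 kN [governs: (ii)]; R_n/Ω = 430.5 kN.

R_n/Ω ≈ 430 kN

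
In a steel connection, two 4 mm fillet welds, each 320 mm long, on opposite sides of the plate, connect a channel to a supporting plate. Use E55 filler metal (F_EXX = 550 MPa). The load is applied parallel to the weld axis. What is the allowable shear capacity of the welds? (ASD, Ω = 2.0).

R_n/Ω ≈ 299 kN

Effective throat t_e = 0.707 × 4 = 2.828 mm.
Total length L = 640 mm; A_we = 2.828 × 640 = 1810 mm².
F_nw = 0.6 F_EXX = 0.6 × 550 = 330 MPa.
R_n = 330 × 1810 × 10⁻³ = 597.3 kN; R_n/Ω = 597.3/2.0 = 298.6 kN.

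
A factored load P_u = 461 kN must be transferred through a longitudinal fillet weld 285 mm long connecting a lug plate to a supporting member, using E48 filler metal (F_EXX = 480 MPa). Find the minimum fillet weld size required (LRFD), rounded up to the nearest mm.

Total weld length L = 285 mm.
Required throat t_e = P_u / (φ × 0.6 F_EXX × L) = 461 / (0.75 × 0.6 × 480 × 285 × 10⁻³) = 7.489 mm.
Required leg w = t_e / 0.707 = 10.59 mm → use 11 mm.

w = 11 mm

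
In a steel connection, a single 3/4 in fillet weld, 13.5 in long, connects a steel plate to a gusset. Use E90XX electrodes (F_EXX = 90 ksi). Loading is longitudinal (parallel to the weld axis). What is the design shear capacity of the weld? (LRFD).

Effective throat t_e = 0.707 × 0.75 = 0.5302 in.
Total length L = 13.5 in; A_we = 0.5302 × 13.5 = 7.158 in².
F_nw = 0.6 F_EXX = 0.6 × 90 = 54 ksi.
φR_n = 0.75 × 54 × 7.158 = 289.9 kips.

φR_n ≈ 290 kips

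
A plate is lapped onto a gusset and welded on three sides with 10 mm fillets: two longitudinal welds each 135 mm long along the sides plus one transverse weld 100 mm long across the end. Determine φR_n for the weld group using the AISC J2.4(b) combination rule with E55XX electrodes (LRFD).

φR_n ≈ 664 kN

E55XX → F_EXX = 550 MPa.
t_e = 0.707 × 10 = 7.07 mm.
R_nwl = 0.6 × 550 × 7.07 × 270 × 10⁻³ = 629.9 kN (longitudinal, 2 welds).
R_nwt = 0.6 × 550 × 7.07 × 100 × 10⁻³ = 233.3 kN (transverse, base value).
(i) R_nwl + R_nwt = 863.2 kN; (ii) 0.85 R_nwl + 1.5 R_nwt = 885.4 kN.
R_n = max = 885.4 kN [governs: (ii)]; φR_n = 664.1 kN.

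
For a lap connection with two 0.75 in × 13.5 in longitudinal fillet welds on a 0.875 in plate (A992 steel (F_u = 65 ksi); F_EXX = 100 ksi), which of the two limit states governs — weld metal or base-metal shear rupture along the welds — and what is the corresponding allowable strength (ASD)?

R_n/Ω ≈ 430 kip (weld metal governs)

t_e = 0.707 × 0.75 = 0.5302 in; L = 27 in.
Weld metal: R_n/Ω = (1/2.0) × 0.6 × 100 × 0.5302 × 27 = 429.5 kip.
Base metal (shear rupture): R_n/Ω = (1/2.0) × 0.6 × 65 × 0.875 × 27 = 460.7 kip.
Governing: weld metal.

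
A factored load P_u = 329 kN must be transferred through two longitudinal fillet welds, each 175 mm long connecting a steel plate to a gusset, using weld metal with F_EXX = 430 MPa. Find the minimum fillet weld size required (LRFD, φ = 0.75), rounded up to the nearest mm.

Total weld length L = 350 mm.
Required throat t_e = P_u / (φ × 0.6 F_EXX × L) = 329 / (0.75 × 0.6 × 430 × 350 × 10⁻³) = 4.858 mm.
Required leg w = t_e / 0.707 = 6.871 mm → use 7 mm.

w = 7 mm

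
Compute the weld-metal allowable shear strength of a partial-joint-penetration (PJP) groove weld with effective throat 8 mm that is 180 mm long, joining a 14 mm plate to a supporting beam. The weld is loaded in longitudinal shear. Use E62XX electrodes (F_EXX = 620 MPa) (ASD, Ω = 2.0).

Effective throat (given) t_e = 8 mm.
A_we = 8 × 180 = 1440 mm².
F_nw = 0.6 F_EXX = 372 MPa.
R_n/Ω = (372 × 1440) / 2.0 × 10⁻³ = 267.8 kN.

R_n/Ω ≈ 268 kN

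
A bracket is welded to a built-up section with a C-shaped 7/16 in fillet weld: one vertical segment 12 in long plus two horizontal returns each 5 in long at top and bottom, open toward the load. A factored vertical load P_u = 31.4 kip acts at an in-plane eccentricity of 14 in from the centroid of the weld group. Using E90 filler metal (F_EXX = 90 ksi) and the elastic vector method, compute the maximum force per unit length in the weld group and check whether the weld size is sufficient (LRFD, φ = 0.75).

f_max ≈ 6.5 kip/in; adequate

Total weld length L_w = 22 in. Treat welds as unit-width lines.
Centroid: x̄ = 2×5×2.5 / 22 = 1.136 in from the vertical weld.
Polar moment about centroid: J = I_x + I_y = [12³/12 + 2×5×6²] + [12×1.136² + 2(5³/12 + 5×1.364²)] = 558.9 in³.
Direct shear f_v = P/L_w = 31.4 / 22 = 1.427 kip/in (vertical).
Torsion M = P·e = 31.4 × 14 = 439.6 kip·in.
Critical point at (x, y) = (3.864, 6) from centroid. f_tx = M·y/J = 4.719 kip/in; f_ty = M·x/J = 3.039 kip/in.
Resultant f_max = √[f_tx² + (f_v + f_ty)²] = √[4.719² + (1.427 + 3.039)²] = 6.497 kip/in.
Capacity per unit length: φr_n = 0.75 × 0.6 × 90 × (0.707 × 0.4375) = 12.53 kip/in.
6.497 ≤ 12.53 → adequate.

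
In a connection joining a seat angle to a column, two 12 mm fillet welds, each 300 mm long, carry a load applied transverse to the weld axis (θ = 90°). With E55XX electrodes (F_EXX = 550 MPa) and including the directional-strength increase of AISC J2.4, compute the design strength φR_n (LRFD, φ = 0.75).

t_e = 0.707 × 12 = 8.484 mm; A_we = 8.484 × 600 = 5090 mm².
Directional factor: 1.0 + 0.5 sin^1.5(90°) = 1.5.
F_nw = 0.6 × 550 × 1.5 = 495 MPa.
φR_n = 0.75 × 495 × 5090 × 10⁻³ = 1890 kN.

φR_n ≈ 1890 kN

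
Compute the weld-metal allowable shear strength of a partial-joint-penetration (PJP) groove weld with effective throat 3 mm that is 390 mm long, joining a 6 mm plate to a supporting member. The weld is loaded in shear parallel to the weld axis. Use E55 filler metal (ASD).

R_n/Ω ≈ 193 kN

E55XX → F_EXX = 550 MPa.
Effective throat (given) t_e = 3 mm.
A_we = 3 × 390 = 1170 mm².
F_nw = 0.6 F_EXX = 330 MPa.
R_n/Ω = (330 × 1170) / 2.0 × 10⁻³ = 193.1 kN.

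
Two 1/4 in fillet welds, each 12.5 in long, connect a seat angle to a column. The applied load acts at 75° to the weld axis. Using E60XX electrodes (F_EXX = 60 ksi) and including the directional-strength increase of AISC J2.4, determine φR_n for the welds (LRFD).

t_e = 0.707 × 0.25 = 0.1767 in; A_we = 0.1767 × 25 = 4.419 in².
Directional factor: 1.0 + 0.5 sin^1.5(75°) = 1.475.
F_nw = 0.6 × 60 × 1.475 = 53.09 ksi.
φR_n = 0.75 × 53.09 × 4.419 = 175.9 kip.

φR_n ≈ 176 kip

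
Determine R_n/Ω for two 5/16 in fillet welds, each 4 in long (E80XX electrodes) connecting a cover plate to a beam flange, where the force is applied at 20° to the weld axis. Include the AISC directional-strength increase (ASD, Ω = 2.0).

R_n/Ω ≈ 46.7 kip

E80XX → F_EXX = 80 ksi.
t_e = 0.707 × 0.3125 = 0.2209 in; A_we = 0.2209 × 8 = 1.767 in².
Directional factor: 1.0 + 0.5 sin^1.5(20°) = 1.1.
F_nw = 0.6 × 80 × 1.1 = 52.8 ksi.
R_n/Ω = (52.8 × 1.767) / 2.0 = 46.66 kip.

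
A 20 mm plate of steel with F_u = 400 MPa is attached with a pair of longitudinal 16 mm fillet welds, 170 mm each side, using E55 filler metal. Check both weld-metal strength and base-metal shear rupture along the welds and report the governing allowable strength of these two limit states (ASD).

R_n/Ω ≈ 635 kN (weld metal governs)

E55XX → F_EXX = 550 MPa.
t_e = 0.707 × 16 = 11.31 mm; L = 340 mm.
Weld metal: R_n/Ω = (1/2.0) × 0.6 × 550 × 11.31 × 340 × 10⁻³ = 634.6 kN.
Base metal (shear rupture): R_n/Ω = (1/2.0) × 0.6 × 400 × 20 × 340 × 10⁻³ = 816 kN.
Governing: weld metal.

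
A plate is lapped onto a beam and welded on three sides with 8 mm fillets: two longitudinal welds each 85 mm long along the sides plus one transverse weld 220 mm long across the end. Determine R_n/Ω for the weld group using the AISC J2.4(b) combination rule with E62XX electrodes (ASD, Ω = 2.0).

R_n/Ω ≈ 499 kN

E62XX → F_EXX = 620 MPa.
t_e = 0.707 × 8 = 5.656 mm.
R_nwl = 0.6 × 620 × 5.656 × 170 × 10⁻³ = 357.7 kN (longitudinal, 2 welds).
R_nwt = 0.6 × 620 × 5.656 × 220 × 10⁻³ = 462.9 kN (transverse, base value).
(i) R_nwl + R_nwt = 820.6 kN; (ii) 0.85 R_nwl + 1.5 R_nwt = 998.4 kN.
R_n = max = 998.4 kN [governs: (ii)]; R_n/Ω = 499.2 kN.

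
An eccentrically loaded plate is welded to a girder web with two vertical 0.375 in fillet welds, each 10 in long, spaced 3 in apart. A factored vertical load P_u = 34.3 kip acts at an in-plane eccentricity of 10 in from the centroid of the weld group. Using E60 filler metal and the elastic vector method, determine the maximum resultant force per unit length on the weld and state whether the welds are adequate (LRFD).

f_max ≈ 9.1 kip/in; NOT adequate

E60XX → F_EXX = 60 ksi.
Total weld length L_w = 20 in. Treat welds as unit-width lines.
Polar moment about centroid: J = 2[d³/12 + d(b/2)²] = 2[10³/12 + 10×1.5²] = 211.7 in³.
Direct shear f_v = P/L_w = 34.3 / 20 = 1.715 kip/in (vertical).
Torsion M = P·e = 34.3 × 10 = 343 kip·in.
Critical point at (x, y) = (1.5, 5) from centroid. f_tx = M·y/J = 8.102 kip/in; f_ty = M·x/J = 2.431 kip/in.
Resultant f_max = √[f_tx² + (f_v + f_ty)²] = √[8.102² + (1.715 + 2.431)²] = 9.101 kip/in.
Capacity per unit length: φr_n = 0.75 × 0.6 × 60 × (0.707 × 0.375) = 7.158 kip/in.
9.101 > 7.158 → NOT adequate.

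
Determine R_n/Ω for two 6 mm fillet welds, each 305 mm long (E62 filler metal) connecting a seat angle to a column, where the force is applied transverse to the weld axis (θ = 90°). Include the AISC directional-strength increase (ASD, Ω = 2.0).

E62XX → F_EXX = 620 MPa.
t_e = 0.707 × 6 = 4.242 mm; A_we = 4.242 × 610 = 2588 mm².
Directional factor: 1.0 + 0.5 sin^1.5(90°) = 1.5.
F_nw = 0.6 × 620 × 1.5 = 558 MPa.
R_n/Ω = (558 × 2588) / 2.0 × 10⁻³ = 721.9 kN.

R_n/Ω ≈ 722 kN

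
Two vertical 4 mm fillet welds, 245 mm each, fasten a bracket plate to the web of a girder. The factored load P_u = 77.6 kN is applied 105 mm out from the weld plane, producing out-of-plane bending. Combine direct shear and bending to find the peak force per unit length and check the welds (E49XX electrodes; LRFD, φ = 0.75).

f_max ≈ 437 N/mm; adequate

E49XX → F_EXX = 490 MPa.
L_w = 2 × 245 = 490 mm; section modulus (unit throat) S = 2 × L²/6 = 20010 mm².
Direct shear f_v = P/L_w = 77.6×10³/490 = 158.4 N/mm.
Moment M = P × e = 77.6×10³ × 105 = 8148000 N·mm; bending f_b = M/S = 407.2 N/mm.
f_max = √(f_v² + f_b²) = √(158.4² + 407.2²) = 436.9 N/mm.
φr_n = 0.75 × 0.6 × 490 × (0.707 × 4) = 623.6 N/mm → adequate.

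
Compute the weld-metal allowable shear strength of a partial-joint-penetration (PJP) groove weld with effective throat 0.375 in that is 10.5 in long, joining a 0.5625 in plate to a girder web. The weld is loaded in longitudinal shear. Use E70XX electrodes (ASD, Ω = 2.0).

E70XX → F_EXX = 70 ksi.
Effective throat (given) t_e = 0.375 in.
A_we = 0.375 × 10.5 = 3.938 in².
F_nw = 0.6 F_EXX = 42 ksi.
R_n/Ω = (42 × 3.938) / 2.0 = 82.69 kips.

R_n/Ω ≈ 82.7 kips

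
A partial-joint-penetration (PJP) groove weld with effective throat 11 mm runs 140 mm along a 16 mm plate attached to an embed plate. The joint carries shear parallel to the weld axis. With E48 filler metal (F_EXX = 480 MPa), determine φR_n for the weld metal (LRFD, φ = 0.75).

Effective throat (given) t_e = 11 mm.
A_we = 11 × 140 = 1540 mm².
F_nw = 0.6 F_EXX = 288 MPa.
φR_n = 0.75 × 288 × 1540 × 10⁻³ = 332.6 kN.

φR_n ≈ 333 kN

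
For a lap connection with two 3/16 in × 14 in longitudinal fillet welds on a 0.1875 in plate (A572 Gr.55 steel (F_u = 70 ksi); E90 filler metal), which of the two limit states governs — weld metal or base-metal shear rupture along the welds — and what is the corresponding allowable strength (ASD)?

R_n/Ω ≈ 100 kip (weld metal governs)

E90XX → F_EXX = 90 ksi.
t_e = 0.707 × 0.1875 = 0.1326 in; L = 28 in.
Weld metal: R_n/Ω = (1/2.0) × 0.6 × 90 × 0.1326 × 28 = 100.2 kip.
Base metal (shear rupture): R_n/Ω = (1/2.0) × 0.6 × 70 × 0.1875 × 28 = 110.2 kip.
Governing: weld metal.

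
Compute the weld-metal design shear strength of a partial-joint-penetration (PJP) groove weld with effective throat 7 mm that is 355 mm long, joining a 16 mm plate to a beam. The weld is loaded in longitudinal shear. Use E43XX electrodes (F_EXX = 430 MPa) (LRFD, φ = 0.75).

φR_n ≈ 481 kN

Effective throat (given) t_e = 7 mm.
A_we = 7 × 355 = 2485 mm².
F_nw = 0.6 F_EXX = 258 MPa.
φR_n = 0.75 × 258 × 2485 × 10⁻³ = 480.8 kN.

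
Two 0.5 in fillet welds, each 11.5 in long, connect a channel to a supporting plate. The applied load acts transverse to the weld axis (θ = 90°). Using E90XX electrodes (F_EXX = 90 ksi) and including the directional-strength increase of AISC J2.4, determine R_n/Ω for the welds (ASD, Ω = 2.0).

t_e = 0.707 × 0.5 = 0.3535 in; A_we = 0.3535 × 23 = 8.13 in².
Directional factor: 1.0 + 0.5 sin^1.5(90°) = 1.5.
F_nw = 0.6 × 90 × 1.5 = 81 ksi.
R_n/Ω = (81 × 8.13) / 2.0 = 329.3 kip.

R_n/Ω ≈ 329 kip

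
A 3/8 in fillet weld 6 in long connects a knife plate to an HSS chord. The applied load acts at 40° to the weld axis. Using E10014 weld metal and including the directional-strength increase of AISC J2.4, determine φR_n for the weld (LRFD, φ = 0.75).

φR_n ≈ 90 kips

E100XX → F_EXX = 100 ksi.
t_e = 0.707 × 0.375 = 0.2651 in; A_we = 0.2651 × 6 = 1.591 in².
Directional factor: 1.0 + 0.5 sin^1.5(40°) = 1.258.
F_nw = 0.6 × 100 × 1.258 = 75.46 ksi.
φR_n = 0.75 × 75.46 × 1.591 = 90.03 kips.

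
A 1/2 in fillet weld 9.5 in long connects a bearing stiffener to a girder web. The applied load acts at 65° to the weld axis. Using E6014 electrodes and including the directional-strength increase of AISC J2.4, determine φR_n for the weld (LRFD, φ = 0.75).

E60XX → F_EXX = 60 ksi.
t_e = 0.707 × 0.5 = 0.3535 in; A_we = 0.3535 × 9.5 = 3.358 in².
Directional factor: 1.0 + 0.5 sin^1.5(65°) = 1.431.
F_nw = 0.6 × 60 × 1.431 = 51.53 ksi.
φR_n = 0.75 × 51.53 × 3.358 = 129.8 kips.

φR_n ≈ 130 kips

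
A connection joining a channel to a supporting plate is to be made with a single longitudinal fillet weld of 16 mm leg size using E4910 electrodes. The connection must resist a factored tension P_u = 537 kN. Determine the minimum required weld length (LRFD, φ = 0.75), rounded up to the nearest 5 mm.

E49XX → F_EXX = 490 MPa.
Throat t_e = 0.707 × 16 = 11.31 mm.
φr_n = 0.75 × 0.6 × 490 × 11.31 × 10⁻³ = 2.494 kN/mm.
L_req = P_u / φr_n = 537 / 2.494 = 215.3 mm total.
Round up → use L = 220 mm.

L = 220 mm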